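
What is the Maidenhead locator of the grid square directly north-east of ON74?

ON85

Longitude square 7; +1 → 8.
Latitude square 4; +1 → 5.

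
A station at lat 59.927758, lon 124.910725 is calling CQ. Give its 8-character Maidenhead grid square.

PO29kw92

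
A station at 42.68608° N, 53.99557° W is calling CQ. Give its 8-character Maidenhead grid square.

GN32aq04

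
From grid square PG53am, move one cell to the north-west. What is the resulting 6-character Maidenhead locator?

Longitude subsquare a = 0; −1 → -1, wraps to 23 = x, carry into square.
Longitude square 5; −1 → 4.
Latitude subsquare m = 12; +1 → 13 = n.

PG43xn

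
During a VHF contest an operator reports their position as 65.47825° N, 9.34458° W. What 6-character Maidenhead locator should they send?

Shift to the Maidenhead origin (180°W, 90°S): lon 170.6554, lat 155.4783.
Field (20°×10°, letters A–R): 170.6554/20 → 8 → I, 155.4783/10 → 15 → P; chars IP.
Square (2°×1°, digits 0–9): 10.6554/2 → 5, 5.4783/1 → 5; chars 55.
Subsquare (5′×2.5′, letters a–x): 0.6554/0.0833333 → 7 → h, 0.4783/0.0416667 → 11 → l; chars hl.

IP55hl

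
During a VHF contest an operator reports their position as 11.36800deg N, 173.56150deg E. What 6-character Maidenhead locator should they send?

RK61si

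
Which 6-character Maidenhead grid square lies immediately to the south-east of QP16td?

Longitude subsquare t = 19; +1 → 20 = u.
Latitude subsquare d = 3; −1 → 2 = c.

QP16uc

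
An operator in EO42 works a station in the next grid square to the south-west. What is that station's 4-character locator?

Longitude square 4; −1 → 3.
Latitude square 2; −1 → 1.

EO31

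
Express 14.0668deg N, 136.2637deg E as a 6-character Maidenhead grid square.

PK84db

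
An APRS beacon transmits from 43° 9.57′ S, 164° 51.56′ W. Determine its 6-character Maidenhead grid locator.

AE76nu

Shift to the Maidenhead origin (180°W, 90°S): lon 15.1407, lat 46.8405.
Field (20°×10°, letters A–R): 15.1407/20 → 0 → A, 46.8405/10 → 4 → E; chars AE.
Square (2°×1°, digits 0–9): 15.1407/2 → 7, 6.8405/1 → 6; chars 76.
Subsquare (5′×2.5′, letters a–x): 1.1407/0.0833333 → 13 → n, 0.8405/0.0416667 → 20 → u; chars nu.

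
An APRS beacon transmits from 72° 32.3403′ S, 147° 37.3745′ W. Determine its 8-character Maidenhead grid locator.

BB67el50

Shift to the Maidenhead origin (180°W, 90°S): lon 32.37709, lat 17.46099.
Field: lon ⌊32.37709/20⌋ = 1 → B; lat ⌊17.46099/10⌋ = 1 → B.
Square: lon ⌊12.37709/2⌋ = 6; lat ⌊7.46099/1⌋ = 7.
Subsquare: lon ⌊0.37709/0.0833333⌋ = 4 → e; lat ⌊0.46099/0.0416667⌋ = 11 → l.
Extended square: lon ⌊0.04376/0.00833333⌋ = 5; lat ⌊0.00266/0.00416667⌋ = 0.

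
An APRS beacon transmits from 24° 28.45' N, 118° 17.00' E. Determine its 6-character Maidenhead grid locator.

OL94dl

Shift to the Maidenhead origin (180°W, 90°S): lon 298.2833, lat 114.4742.
Field: lon ⌊298.2833/20⌋ = 14 → O; lat ⌊114.4742/10⌋ = 11 → L.
Square: lon ⌊18.2833/2⌋ = 9; lat ⌊4.4742/1⌋ = 4.
Subsquare: lon ⌊0.2833/0.0833333⌋ = 3 → d; lat ⌊0.4742/0.0416667⌋ = 11 → l.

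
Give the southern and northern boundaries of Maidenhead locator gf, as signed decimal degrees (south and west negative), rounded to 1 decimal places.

-40.0, -30.0

Field G=6, F=5: +6·20° lon, +5·10° lat → SW at lon -60°, lat -40°.
Cell spans 20° lon × 10° lat.
south -40.0, north -30.0.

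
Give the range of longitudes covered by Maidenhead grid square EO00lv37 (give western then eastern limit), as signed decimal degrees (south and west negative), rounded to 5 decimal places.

-99.05833, -99.05000

Field E=4, O=14: +4·20° lon, +14·10° lat → SW at lon -100°, lat 50°.
Square 0, 0: +0·2° lon, +0·1° lat → SW at lon -100°, lat 50°.
Subsquare l=11, v=21: +11·0.0833333° lon, +21·0.0416667° lat → SW at lon -99.0833°, lat 50.875°.
Extended square 3, 7: +3·0.00833333° lon, +7·0.00416667° lat → SW at lon -99.0583°, lat 50.9042°.
Cell spans 0.00833333° lon × 0.00416667° lat.
west -99.05833, east -99.05000.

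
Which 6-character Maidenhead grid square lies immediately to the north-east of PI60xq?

Longitude subsquare x = 23; +1 → 24, wraps to 0 = a, carry into square.
Longitude square 6; +1 → 7.
Latitude subsquare q = 16; +1 → 17 = r.

PI70ar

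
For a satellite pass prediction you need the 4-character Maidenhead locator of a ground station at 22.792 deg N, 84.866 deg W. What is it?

Shift to the Maidenhead origin (180°W, 90°S): lon 95.13, lat 112.79.
Field (20°×10°, letters A–R): 95.13/20 → 4 → E, 112.79/10 → 11 → L; chars EL.
Square (2°×1°, digits 0–9): 15.13/2 → 7, 2.79/1 → 2; chars 72.

EL72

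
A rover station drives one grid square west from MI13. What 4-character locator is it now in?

MI03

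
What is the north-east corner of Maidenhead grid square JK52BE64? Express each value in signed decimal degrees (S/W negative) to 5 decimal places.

12.18750, 10.14167

Field J=9, K=10: +9·20° lon, +10·10° lat → SW at lon 0°, lat 10°.
Square 5, 2: +5·2° lon, +2·1° lat → SW at lon 10°, lat 12°.
Subsquare b=1, e=4: +1·0.0833333° lon, +4·0.0416667° lat → SW at lon 10.0833°, lat 12.1667°.
Extended square 6, 4: +6·0.00833333° lon, +4·0.00416667° lat → SW at lon 10.1333°, lat 12.1833°.
Cell spans 0.00833333° lon × 0.00416667° lat. NE corner is SW corner plus one full cell.
latitude 12.18750, longitude 10.14167.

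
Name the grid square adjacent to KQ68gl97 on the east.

KQ68hl07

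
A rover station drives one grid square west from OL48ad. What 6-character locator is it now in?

OL38xd

Longitude subsquare a = 0; −1 → -1, wraps to 23 = x, carry into square.
Longitude square 4; −1 → 3.
The latitude characters are unchanged.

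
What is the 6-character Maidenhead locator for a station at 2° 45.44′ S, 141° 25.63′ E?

QI07rf

Add 180° to longitude and 90° to latitude: 321.4272, 87.2427.
Field: 321.4272/20 → 16 → Q, 87.2427/10 → 8 → I; chars QI.
Square: 1.4272/2 → 0, 7.2427/1 → 7; chars 07.
Subsquare: 1.4272/0.0833333 → 17 → r, 0.2427/0.0416667 → 5 → f; chars rf.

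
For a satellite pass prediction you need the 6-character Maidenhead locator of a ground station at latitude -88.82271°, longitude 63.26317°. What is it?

Offset from 180°W / 90°S: lon 243.2632°, lat 1.1773°.
Field: 243.2632/20 → 12 → M, 1.1773/10 → 0 → A; chars MA.
Square: 3.2632/2 → 1, 1.1773/1 → 1; chars 11.
Subsquare: 1.2632/0.0833333 → 15 → p, 0.1773/0.0416667 → 4 → e; chars pe.

MA11pe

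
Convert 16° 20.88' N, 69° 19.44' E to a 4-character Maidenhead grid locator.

MK46

Offset from 180°W / 90°S: lon 249.32°, lat 106.35°.
Field: 249.32/20 → 12 → M, 106.35/10 → 10 → K; chars MK.
Square: 9.32/2 → 4, 6.35/1 → 6; chars 46.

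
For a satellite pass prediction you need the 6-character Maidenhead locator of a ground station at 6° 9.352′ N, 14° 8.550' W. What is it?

IJ26wd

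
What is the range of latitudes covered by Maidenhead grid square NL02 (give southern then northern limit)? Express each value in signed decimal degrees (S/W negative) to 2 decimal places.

22.00, 23.00

Field N=13, L=11: +13·20° lon, +11·10° lat → SW at lon 80°, lat 20°.
Square 0, 2: +0·2° lon, +2·1° lat → SW at lon 80°, lat 22°.
Cell spans 2° lon × 1° lat.
south 22.00, north 23.00.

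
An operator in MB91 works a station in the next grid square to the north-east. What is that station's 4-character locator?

NB02

Longitude square 9; +1 → 10, wraps to 0, carry into field.
Longitude field M = 12; +1 → 13 = N.
Latitude square 1; +1 → 2.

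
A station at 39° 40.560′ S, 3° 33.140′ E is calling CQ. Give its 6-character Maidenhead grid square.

JF10sh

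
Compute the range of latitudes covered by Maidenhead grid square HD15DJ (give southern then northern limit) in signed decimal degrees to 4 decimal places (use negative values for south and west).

-54.6250, -54.5833

Field H=7, D=3: +7·20° lon, +3·10° lat → SW at lon -40°, lat -60°.
Square 1, 5: +1·2° lon, +5·1° lat → SW at lon -38°, lat -55°.
Subsquare d=3, j=9: +3·0.0833333° lon, +9·0.0416667° lat → SW at lon -37.75°, lat -54.625°.
Cell spans 0.0833333° lon × 0.0416667° lat.
south -54.6250, north -54.5833.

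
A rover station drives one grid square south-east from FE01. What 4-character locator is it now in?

FE10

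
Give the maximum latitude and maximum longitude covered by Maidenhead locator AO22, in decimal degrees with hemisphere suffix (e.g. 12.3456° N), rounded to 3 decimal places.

53.000° N, 174.000° W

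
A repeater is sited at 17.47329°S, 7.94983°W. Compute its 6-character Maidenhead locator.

IH62am

Offset from 180°W / 90°S: lon 172.0502°, lat 72.5267°.
Field: lon ⌊172.0502/20⌋ = 8 → I; lat ⌊72.5267/10⌋ = 7 → H.
Square: lon ⌊12.0502/2⌋ = 6; lat ⌊2.5267/1⌋ = 2.
Subsquare: lon ⌊0.0502/0.0833333⌋ = 0 → a; lat ⌊0.5267/0.0416667⌋ = 12 → m.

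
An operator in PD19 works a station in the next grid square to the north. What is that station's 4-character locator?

PE10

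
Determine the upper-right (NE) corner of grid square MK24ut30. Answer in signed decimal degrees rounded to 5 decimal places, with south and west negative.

14.79583, 65.70000

Field M=12, K=10: +12·20° lon, +10·10° lat → SW at lon 60°, lat 10°.
Square 2, 4: +2·2° lon, +4·1° lat → SW at lon 64°, lat 14°.
Subsquare u=20, t=19: +20·0.0833333° lon, +19·0.0416667° lat → SW at lon 65.6667°, lat 14.7917°.
Extended square 3, 0: +3·0.00833333° lon, +0·0.00416667° lat → SW at lon 65.6917°, lat 14.7917°.
Cell spans 0.00833333° lon × 0.00416667° lat. NE corner is SW corner plus one full cell.
latitude 14.79583, longitude 65.70000.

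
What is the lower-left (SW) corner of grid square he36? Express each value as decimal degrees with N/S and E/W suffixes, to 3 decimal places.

Field H=7, E=4: +7·20° lon, +4·10° lat → SW at lon -40°, lat -50°.
Square 3, 6: +3·2° lon, +6·1° lat → SW at lon -34°, lat -44°.
latitude 44.000° S, longitude 34.000° W.

44.000° S, 34.000° W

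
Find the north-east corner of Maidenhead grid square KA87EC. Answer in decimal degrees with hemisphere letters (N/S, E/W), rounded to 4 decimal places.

Field K=10, A=0: +10·20° lon, +0·10° lat → SW at lon 20°, lat -90°.
Square 8, 7: +8·2° lon, +7·1° lat → SW at lon 36°, lat -83°.
Subsquare e=4, c=2: +4·0.0833333° lon, +2·0.0416667° lat → SW at lon 36.3333°, lat -82.9167°.
Cell spans 0.0833333° lon × 0.0416667° lat. NE corner is SW corner plus one full cell.
latitude 82.8750° S, longitude 36.4167° E.

82.8750° S, 36.4167° E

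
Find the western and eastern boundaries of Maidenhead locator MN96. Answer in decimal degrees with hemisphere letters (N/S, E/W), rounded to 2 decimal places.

78.00° E, 80.00° E

Field M=12, N=13: +12·20° lon, +13·10° lat → SW at lon 60°, lat 40°.
Square 9, 6: +9·2° lon, +6·1° lat → SW at lon 78°, lat 46°.
Cell spans 2° lon × 1° lat.
west 78.00° E, east 80.00° E.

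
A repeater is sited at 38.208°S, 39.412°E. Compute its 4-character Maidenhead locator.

Shift to the Maidenhead origin (180°W, 90°S): lon 219.41, lat 51.79.
Field: 219.41/20 → 10 → K, 51.79/10 → 5 → F; chars KF.
Square: 19.41/2 → 9, 1.79/1 → 1; chars 91.

KF91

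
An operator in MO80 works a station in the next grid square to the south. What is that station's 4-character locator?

MN89

Latitude square 0; −1 → -1, wraps to 9, carry into field.
Latitude field O = 14; −1 → 13 = N.
The longitude characters are unchanged.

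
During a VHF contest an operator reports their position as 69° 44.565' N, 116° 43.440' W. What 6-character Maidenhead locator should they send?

DP19pr

Offset from 180°W / 90°S: lon 63.2760°, lat 159.7428°.
Field: 63.2760/20 → 3 → D, 159.7428/10 → 15 → P; chars DP.
Square: 3.2760/2 → 1, 9.7428/1 → 9; chars 19.
Subsquare: 1.2760/0.0833333 → 15 → p, 0.7428/0.0416667 → 17 → r; chars pr.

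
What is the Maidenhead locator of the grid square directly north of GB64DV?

GB64dw

Latitude subsquare v = 21; +1 → 22 = w.
The longitude characters are unchanged.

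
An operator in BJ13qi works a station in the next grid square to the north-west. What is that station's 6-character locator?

BJ13pj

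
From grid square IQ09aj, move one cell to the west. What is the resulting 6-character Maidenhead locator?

HQ99xj

Longitude subsquare a = 0; −1 → -1, wraps to 23 = x, carry into square.
Longitude square 0; −1 → -1, wraps to 9, carry into field.
Longitude field I = 8; −1 → 7 = H.
The latitude characters are unchanged.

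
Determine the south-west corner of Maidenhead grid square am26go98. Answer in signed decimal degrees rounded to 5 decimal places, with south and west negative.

36.61667, -175.42500

Field A=0, M=12: +0·20° lon, +12·10° lat → SW at lon -180°, lat 30°.
Square 2, 6: +2·2° lon, +6·1° lat → SW at lon -176°, lat 36°.
Subsquare g=6, o=14: +6·0.0833333° lon, +14·0.0416667° lat → SW at lon -175.5°, lat 36.5833°.
Extended square 9, 8: +9·0.00833333° lon, +8·0.00416667° lat → SW at lon -175.425°, lat 36.6167°.
latitude 36.61667, longitude -175.42500.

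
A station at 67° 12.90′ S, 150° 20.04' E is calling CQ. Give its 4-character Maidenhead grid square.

Shift to the Maidenhead origin (180°W, 90°S): lon 330.33, lat 22.78.
Field: lon ⌊330.33/20⌋ = 16 → Q; lat ⌊22.78/10⌋ = 2 → C.
Square: lon ⌊10.33/2⌋ = 5; lat ⌊2.78/1⌋ = 2.

QC52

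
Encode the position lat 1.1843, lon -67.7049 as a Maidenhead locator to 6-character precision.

FJ61de

Offset from 180°W / 90°S: lon 112.2951°, lat 91.1843°.
Field: lon ⌊112.2951/20⌋ = 5 → F; lat ⌊91.1843/10⌋ = 9 → J.
Square: lon ⌊12.2951/2⌋ = 6; lat ⌊1.1843/1⌋ = 1.
Subsquare: lon ⌊0.2951/0.0833333⌋ = 3 → d; lat ⌊0.1843/0.0416667⌋ = 4 → e.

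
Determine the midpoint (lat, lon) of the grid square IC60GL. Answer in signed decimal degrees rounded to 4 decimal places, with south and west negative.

-69.5208, -7.4583

Field I=8, C=2: +8·20° lon, +2·10° lat → SW at lon -20°, lat -70°.
Square 6, 0: +6·2° lon, +0·1° lat → SW at lon -8°, lat -70°.
Subsquare g=6, l=11: +6·0.0833333° lon, +11·0.0416667° lat → SW at lon -7.5°, lat -69.5417°.
Cell spans 0.0833333° lon × 0.0416667° lat. Centre is SW corner plus half of each.
latitude -69.5208, longitude -7.4583.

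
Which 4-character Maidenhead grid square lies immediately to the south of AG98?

Latitude square 8; −1 → 7.
The longitude characters are unchanged.

AG97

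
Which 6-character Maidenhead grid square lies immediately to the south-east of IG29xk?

IG39aj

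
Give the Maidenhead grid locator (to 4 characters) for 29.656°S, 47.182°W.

GG60

Offset from 180°W / 90°S: lon 132.82°, lat 60.34°.
Field (20°×10°, letters A–R): 132.82/20 → 6 → G, 60.34/10 → 6 → G; chars GG.
Square (2°×1°, digits 0–9): 12.82/2 → 6, 0.34/1 → 0; chars 60.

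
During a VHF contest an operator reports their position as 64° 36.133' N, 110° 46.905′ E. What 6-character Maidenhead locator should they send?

Offset from 180°W / 90°S: lon 290.7817°, lat 154.6022°.
Field: lon ⌊290.7817/20⌋ = 14 → O; lat ⌊154.6022/10⌋ = 15 → P.
Square: lon ⌊10.7817/2⌋ = 5; lat ⌊4.6022/1⌋ = 4.
Subsquare: lon ⌊0.7817/0.0833333⌋ = 9 → j; lat ⌊0.6022/0.0416667⌋ = 14 → o.

OP54jo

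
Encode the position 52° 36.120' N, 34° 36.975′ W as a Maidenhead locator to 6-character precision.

HO22qo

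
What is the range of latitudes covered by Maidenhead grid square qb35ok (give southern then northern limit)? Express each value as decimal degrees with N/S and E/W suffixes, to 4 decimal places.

74.5833° S, 74.5417° S

Field Q=16, B=1: +16·20° lon, +1·10° lat → SW at lon 140°, lat -80°.
Square 3, 5: +3·2° lon, +5·1° lat → SW at lon 146°, lat -75°.
Subsquare o=14, k=10: +14·0.0833333° lon, +10·0.0416667° lat → SW at lon 147.167°, lat -74.5833°.
Cell spans 0.0833333° lon × 0.0416667° lat.
south 74.5833° S, north 74.5417° S.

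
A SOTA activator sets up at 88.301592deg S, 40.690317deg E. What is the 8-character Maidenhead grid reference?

LA01iq27

Shift to the Maidenhead origin (180°W, 90°S): lon 220.69032, lat 1.69841.
Field: 220.69032/20 → 11 → L, 1.69841/10 → 0 → A; chars LA.
Square: 0.69032/2 → 0, 1.69841/1 → 1; chars 01.
Subsquare: 0.69032/0.0833333 → 8 → i, 0.69841/0.0416667 → 16 → q; chars iq.
Extended square: 0.02365/0.00833333 → 2, 0.03174/0.00416667 → 7; chars 27.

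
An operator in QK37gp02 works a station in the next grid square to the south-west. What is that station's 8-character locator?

Longitude extended square 0; −1 → -1, wraps to 9, carry into subsquare.
Longitude subsquare g = 6; −1 → 5 = f.
Latitude extended square 2; −1 → 1.

QK37fp91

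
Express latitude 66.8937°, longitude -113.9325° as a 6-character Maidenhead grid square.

DP36av

Shift to the Maidenhead origin (180°W, 90°S): lon 66.0675, lat 156.8937.
Field: lon ⌊66.0675/20⌋ = 3 → D; lat ⌊156.8937/10⌋ = 15 → P.
Square: lon ⌊6.0675/2⌋ = 3; lat ⌊6.8937/1⌋ = 6.
Subsquare: lon ⌊0.0675/0.0833333⌋ = 0 → a; lat ⌊0.8937/0.0416667⌋ = 21 → v.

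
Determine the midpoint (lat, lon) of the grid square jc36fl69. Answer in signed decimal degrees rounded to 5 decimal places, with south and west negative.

-63.50208, 6.47083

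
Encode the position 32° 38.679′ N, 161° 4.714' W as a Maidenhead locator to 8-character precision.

AM92lp04

Shift to the Maidenhead origin (180°W, 90°S): lon 18.92143, lat 122.64465.
Field (20°×10°, letters A–R): lon ⌊18.92143/20⌋ = 0 → A; lat ⌊122.64465/10⌋ = 12 → M.
Square (2°×1°, digits 0–9): lon ⌊18.92143/2⌋ = 9; lat ⌊2.64465/1⌋ = 2.
Subsquare (5′×2.5′, letters a–x): lon ⌊0.92143/0.0833333⌋ = 11 → l; lat ⌊0.64465/0.0416667⌋ = 15 → p.
Extended square (30″×15″, digits 0–9): lon ⌊0.00477/0.00833333⌋ = 0; lat ⌊0.01965/0.00416667⌋ = 4.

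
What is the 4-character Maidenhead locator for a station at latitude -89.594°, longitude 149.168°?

Offset from 180°W / 90°S: lon 329.17°, lat 0.41°.
Field (20°×10°, letters A–R): 329.17/20 → 16 → Q, 0.41/10 → 0 → A; chars QA.
Square (2°×1°, digits 0–9): 9.17/2 → 4, 0.41/1 → 0; chars 40.

QA40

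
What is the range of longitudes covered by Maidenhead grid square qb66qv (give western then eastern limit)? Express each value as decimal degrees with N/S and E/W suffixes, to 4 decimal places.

153.3333° E, 153.4167° E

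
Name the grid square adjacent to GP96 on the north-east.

Longitude square 9; +1 → 10, wraps to 0, carry into field.
Longitude field G = 6; +1 → 7 = H.
Latitude square 6; +1 → 7.

HP07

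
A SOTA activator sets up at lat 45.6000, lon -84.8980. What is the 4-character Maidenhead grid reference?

Shift to the Maidenhead origin (180°W, 90°S): lon 95.10, lat 135.60.
Field: lon ⌊95.10/20⌋ = 4 → E; lat ⌊135.60/10⌋ = 13 → N.
Square: lon ⌊15.10/2⌋ = 7; lat ⌊5.60/1⌋ = 5.

EN75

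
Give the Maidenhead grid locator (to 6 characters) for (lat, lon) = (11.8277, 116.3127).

Shift to the Maidenhead origin (180°W, 90°S): lon 296.3127, lat 101.8277.
Field: lon ⌊296.3127/20⌋ = 14 → O; lat ⌊101.8277/10⌋ = 10 → K.
Square: lon ⌊16.3127/2⌋ = 8; lat ⌊1.8277/1⌋ = 1.
Subsquare: lon ⌊0.3127/0.0833333⌋ = 3 → d; lat ⌊0.8277/0.0416667⌋ = 19 → t.

OK81dt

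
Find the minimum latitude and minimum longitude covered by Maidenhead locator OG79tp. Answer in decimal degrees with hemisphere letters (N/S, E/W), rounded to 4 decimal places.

20.3750° S, 115.5833° E

Field O=14, G=6: +14·20° lon, +6·10° lat → SW at lon 100°, lat -30°.
Square 7, 9: +7·2° lon, +9·1° lat → SW at lon 114°, lat -21°.
Subsquare t=19, p=15: +19·0.0833333° lon, +15·0.0416667° lat → SW at lon 115.583°, lat -20.375°.
latitude 20.3750° S, longitude 115.5833° E.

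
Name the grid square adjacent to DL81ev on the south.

DL81eu

Latitude subsquare v = 21; −1 → 20 = u.
The longitude characters are unchanged.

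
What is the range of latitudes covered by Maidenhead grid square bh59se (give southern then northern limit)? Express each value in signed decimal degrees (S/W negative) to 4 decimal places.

-10.8333, -10.7917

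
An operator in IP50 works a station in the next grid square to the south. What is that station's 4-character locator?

Latitude square 0; −1 → -1, wraps to 9, carry into field.
Latitude field P = 15; −1 → 14 = O.
The longitude characters are unchanged.

IO59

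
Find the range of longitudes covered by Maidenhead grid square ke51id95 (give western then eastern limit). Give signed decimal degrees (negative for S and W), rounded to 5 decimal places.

Field K=10, E=4: +10·20° lon, +4·10° lat → SW at lon 20°, lat -50°.
Square 5, 1: +5·2° lon, +1·1° lat → SW at lon 30°, lat -49°.
Subsquare i=8, d=3: +8·0.0833333° lon, +3·0.0416667° lat → SW at lon 30.6667°, lat -48.875°.
Extended square 9, 5: +9·0.00833333° lon, +5·0.00416667° lat → SW at lon 30.7417°, lat -48.8542°.
Cell spans 0.00833333° lon × 0.00416667° lat.
west 30.74167, east 30.75000.

30.74167, 30.75000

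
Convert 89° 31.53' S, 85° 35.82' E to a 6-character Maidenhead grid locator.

NA20tl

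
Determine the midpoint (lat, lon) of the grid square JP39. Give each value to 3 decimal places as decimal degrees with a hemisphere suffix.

Field J=9, P=15: +9·20° lon, +15·10° lat → SW at lon 0°, lat 60°.
Square 3, 9: +3·2° lon, +9·1° lat → SW at lon 6°, lat 69°.
Cell spans 2° lon × 1° lat. Centre is SW corner plus half of each.
latitude 69.500° N, longitude 7.000° E.

69.500° N, 7.000° E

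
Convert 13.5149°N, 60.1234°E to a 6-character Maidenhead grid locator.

Offset from 180°W / 90°S: lon 240.1234°, lat 103.5149°.
Field: 240.1234/20 → 12 → M, 103.5149/10 → 10 → K; chars MK.
Square: 0.1234/2 → 0, 3.5149/1 → 3; chars 03.
Subsquare: 0.1234/0.0833333 → 1 → b, 0.5149/0.0416667 → 12 → m; chars bm.

MK03bm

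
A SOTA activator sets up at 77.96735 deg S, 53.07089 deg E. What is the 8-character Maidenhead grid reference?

LB62ma87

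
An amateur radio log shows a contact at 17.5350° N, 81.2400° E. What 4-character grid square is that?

NK07

Shift to the Maidenhead origin (180°W, 90°S): lon 261.24, lat 107.53.
Field: 261.24/20 → 13 → N, 107.53/10 → 10 → K; chars NK.
Square: 1.24/2 → 0, 7.53/1 → 7; chars 07.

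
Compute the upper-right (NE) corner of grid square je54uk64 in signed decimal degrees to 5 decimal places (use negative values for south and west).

-45.56250, 11.72500

Field J=9, E=4: +9·20° lon, +4·10° lat → SW at lon 0°, lat -50°.
Square 5, 4: +5·2° lon, +4·1° lat → SW at lon 10°, lat -46°.
Subsquare u=20, k=10: +20·0.0833333° lon, +10·0.0416667° lat → SW at lon 11.6667°, lat -45.5833°.
Extended square 6, 4: +6·0.00833333° lon, +4·0.00416667° lat → SW at lon 11.7167°, lat -45.5667°.
Cell spans 0.00833333° lon × 0.00416667° lat. NE corner is SW corner plus one full cell.
latitude -45.56250, longitude 11.72500.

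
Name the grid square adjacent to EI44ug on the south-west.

EI44tf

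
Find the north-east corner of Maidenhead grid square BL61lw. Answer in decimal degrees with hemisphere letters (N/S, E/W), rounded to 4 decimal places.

Field B=1, L=11: +1·20° lon, +11·10° lat → SW at lon -160°, lat 20°.
Square 6, 1: +6·2° lon, +1·1° lat → SW at lon -148°, lat 21°.
Subsquare l=11, w=22: +11·0.0833333° lon, +22·0.0416667° lat → SW at lon -147.083°, lat 21.9167°.
Cell spans 0.0833333° lon × 0.0416667° lat. NE corner is SW corner plus one full cell.
latitude 21.9583° N, longitude 147.0000° W.

21.9583° N, 147.0000° W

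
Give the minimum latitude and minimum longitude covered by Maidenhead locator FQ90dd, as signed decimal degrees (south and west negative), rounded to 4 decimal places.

Field F=5, Q=16: +5·20° lon, +16·10° lat → SW at lon -80°, lat 70°.
Square 9, 0: +9·2° lon, +0·1° lat → SW at lon -62°, lat 70°.
Subsquare d=3, d=3: +3·0.0833333° lon, +3·0.0416667° lat → SW at lon -61.75°, lat 70.125°.
latitude 70.1250, longitude -61.7500.

70.1250, -61.7500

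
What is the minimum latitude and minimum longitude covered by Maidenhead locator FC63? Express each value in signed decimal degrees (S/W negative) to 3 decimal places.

-67.000, -68.000

Field F=5, C=2: +5·20° lon, +2·10° lat → SW at lon -80°, lat -70°.
Square 6, 3: +6·2° lon, +3·1° lat → SW at lon -68°, lat -67°.
latitude -67.000, longitude -68.000.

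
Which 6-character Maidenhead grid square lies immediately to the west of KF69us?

KF69ts

Longitude subsquare u = 20; −1 → 19 = t.
The latitude characters are unchanged.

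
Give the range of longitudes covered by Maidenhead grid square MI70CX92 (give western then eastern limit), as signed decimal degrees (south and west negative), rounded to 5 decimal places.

74.24167, 74.25000

Field M=12, I=8: +12·20° lon, +8·10° lat → SW at lon 60°, lat -10°.
Square 7, 0: +7·2° lon, +0·1° lat → SW at lon 74°, lat -10°.
Subsquare c=2, x=23: +2·0.0833333° lon, +23·0.0416667° lat → SW at lon 74.1667°, lat -9.04167°.
Extended square 9, 2: +9·0.00833333° lon, +2·0.00416667° lat → SW at lon 74.2417°, lat -9.03333°.
Cell spans 0.00833333° lon × 0.00416667° lat.
west 74.24167, east 74.25000.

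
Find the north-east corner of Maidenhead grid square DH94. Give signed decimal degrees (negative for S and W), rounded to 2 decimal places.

-15.00, -100.00

Field D=3, H=7: +3·20° lon, +7·10° lat → SW at lon -120°, lat -20°.
Square 9, 4: +9·2° lon, +4·1° lat → SW at lon -102°, lat -16°.
Cell spans 2° lon × 1° lat. NE corner is SW corner plus one full cell.
latitude -15.00, longitude -100.00.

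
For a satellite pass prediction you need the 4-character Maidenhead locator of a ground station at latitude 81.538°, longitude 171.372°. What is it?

Add 180° to longitude and 90° to latitude: 351.37, 171.54.
Field: lon ⌊351.37/20⌋ = 17 → R; lat ⌊171.54/10⌋ = 17 → R.
Square: lon ⌊11.37/2⌋ = 5; lat ⌊1.54/1⌋ = 1.

RR51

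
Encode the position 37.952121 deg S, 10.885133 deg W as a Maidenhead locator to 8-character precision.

Offset from 180°W / 90°S: lon 169.11487°, lat 52.04788°.
Field: lon ⌊169.11487/20⌋ = 8 → I; lat ⌊52.04788/10⌋ = 5 → F.
Square: lon ⌊9.11487/2⌋ = 4; lat ⌊2.04788/1⌋ = 2.
Subsquare: lon ⌊1.11487/0.0833333⌋ = 13 → n; lat ⌊0.04788/0.0416667⌋ = 1 → b.
Extended square: lon ⌊0.03153/0.00833333⌋ = 3; lat ⌊0.00621/0.00416667⌋ = 1.

IF42nb31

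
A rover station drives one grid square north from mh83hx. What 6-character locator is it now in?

MH84ha

Latitude subsquare x = 23; +1 → 24, wraps to 0 = a, carry into square.
Latitude square 3; +1 → 4.
The longitude characters are unchanged.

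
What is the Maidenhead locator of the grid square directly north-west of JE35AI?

Longitude subsquare a = 0; −1 → -1, wraps to 23 = x, carry into square.
Longitude square 3; −1 → 2.
Latitude subsquare i = 8; +1 → 9 = j.

JE25xj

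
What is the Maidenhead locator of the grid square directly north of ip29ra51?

IP29ra52

Latitude extended square 1; +1 → 2.
The longitude characters are unchanged.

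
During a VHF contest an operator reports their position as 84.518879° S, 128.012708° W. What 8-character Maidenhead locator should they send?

CA55xl85

Shift to the Maidenhead origin (180°W, 90°S): lon 51.98729, lat 5.48112.
Field: lon ⌊51.98729/20⌋ = 2 → C; lat ⌊5.48112/10⌋ = 0 → A.
Square: lon ⌊11.98729/2⌋ = 5; lat ⌊5.48112/1⌋ = 5.
Subsquare: lon ⌊1.98729/0.0833333⌋ = 23 → x; lat ⌊0.48112/0.0416667⌋ = 11 → l.
Extended square: lon ⌊0.07063/0.00833333⌋ = 8; lat ⌊0.02279/0.00416667⌋ = 5.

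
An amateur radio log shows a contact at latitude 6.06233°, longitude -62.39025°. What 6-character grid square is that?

FJ86tb

Add 180° to longitude and 90° to latitude: 117.6097, 96.0623.
Field (20°×10°, letters A–R): lon ⌊117.6097/20⌋ = 5 → F; lat ⌊96.0623/10⌋ = 9 → J.
Square (2°×1°, digits 0–9): lon ⌊17.6097/2⌋ = 8; lat ⌊6.0623/1⌋ = 6.
Subsquare (5′×2.5′, letters a–x): lon ⌊1.6097/0.0833333⌋ = 19 → t; lat ⌊0.0623/0.0416667⌋ = 1 → b.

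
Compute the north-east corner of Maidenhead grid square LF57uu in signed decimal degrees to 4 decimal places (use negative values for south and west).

-32.1250, 51.7500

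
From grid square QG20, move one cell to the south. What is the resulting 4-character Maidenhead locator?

QF29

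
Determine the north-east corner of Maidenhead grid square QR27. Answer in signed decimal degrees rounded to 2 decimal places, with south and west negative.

88.00, 146.00

Field Q=16, R=17: +16·20° lon, +17·10° lat → SW at lon 140°, lat 80°.
Square 2, 7: +2·2° lon, +7·1° lat → SW at lon 144°, lat 87°.
Cell spans 2° lon × 1° lat. NE corner is SW corner plus one full cell.
latitude 88.00, longitude 146.00.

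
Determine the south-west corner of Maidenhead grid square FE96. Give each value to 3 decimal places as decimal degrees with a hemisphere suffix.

Field F=5, E=4: +5·20° lon, +4·10° lat → SW at lon -80°, lat -50°.
Square 9, 6: +9·2° lon, +6·1° lat → SW at lon -62°, lat -44°.
latitude 44.000° S, longitude 62.000° W.

44.000° S, 62.000° W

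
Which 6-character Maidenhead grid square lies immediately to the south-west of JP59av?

JP49xu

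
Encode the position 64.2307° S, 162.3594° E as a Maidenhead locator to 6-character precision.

RC15es

Add 180° to longitude and 90° to latitude: 342.3594, 25.7693.
Field (20°×10°, letters A–R): lon ⌊342.3594/20⌋ = 17 → R; lat ⌊25.7693/10⌋ = 2 → C.
Square (2°×1°, digits 0–9): lon ⌊2.3594/2⌋ = 1; lat ⌊5.7693/1⌋ = 5.
Subsquare (5′×2.5′, letters a–x): lon ⌊0.3594/0.0833333⌋ = 4 → e; lat ⌊0.7693/0.0416667⌋ = 18 → s.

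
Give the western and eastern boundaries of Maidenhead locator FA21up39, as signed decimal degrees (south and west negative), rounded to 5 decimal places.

-74.30833, -74.30000

Field F=5, A=0: +5·20° lon, +0·10° lat → SW at lon -80°, lat -90°.
Square 2, 1: +2·2° lon, +1·1° lat → SW at lon -76°, lat -89°.
Subsquare u=20, p=15: +20·0.0833333° lon, +15·0.0416667° lat → SW at lon -74.3333°, lat -88.375°.
Extended square 3, 9: +3·0.00833333° lon, +9·0.00416667° lat → SW at lon -74.3083°, lat -88.3375°.
Cell spans 0.00833333° lon × 0.00416667° lat.
west -74.30833, east -74.30000.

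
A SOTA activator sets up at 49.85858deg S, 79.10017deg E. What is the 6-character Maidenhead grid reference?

ME90nd

Add 180° to longitude and 90° to latitude: 259.1002, 40.1414.
Field: 259.1002/20 → 12 → M, 40.1414/10 → 4 → E; chars ME.
Square: 19.1002/2 → 9, 0.1414/1 → 0; chars 90.
Subsquare: 1.1002/0.0833333 → 13 → n, 0.1414/0.0416667 → 3 → d; chars nd.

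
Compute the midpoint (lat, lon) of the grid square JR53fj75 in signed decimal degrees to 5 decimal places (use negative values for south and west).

Field J=9, R=17: +9·20° lon, +17·10° lat → SW at lon 0°, lat 80°.
Square 5, 3: +5·2° lon, +3·1° lat → SW at lon 10°, lat 83°.
Subsquare f=5, j=9: +5·0.0833333° lon, +9·0.0416667° lat → SW at lon 10.4167°, lat 83.375°.
Extended square 7, 5: +7·0.00833333° lon, +5·0.00416667° lat → SW at lon 10.475°, lat 83.3958°.
Cell spans 0.00833333° lon × 0.00416667° lat. Centre is SW corner plus half of each.
latitude 83.39792, longitude 10.47917.

83.39792, 10.47917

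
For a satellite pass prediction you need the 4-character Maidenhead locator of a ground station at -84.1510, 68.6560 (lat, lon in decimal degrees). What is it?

Add 180° to longitude and 90° to latitude: 248.66, 5.85.
Field (20°×10°, letters A–R): 248.66/20 → 12 → M, 5.85/10 → 0 → A; chars MA.
Square (2°×1°, digits 0–9): 8.66/2 → 4, 5.85/1 → 5; chars 45.

MA45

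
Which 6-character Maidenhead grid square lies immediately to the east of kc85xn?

Longitude subsquare x = 23; +1 → 24, wraps to 0 = a, carry into square.
Longitude square 8; +1 → 9.
The latitude characters are unchanged.

KC95an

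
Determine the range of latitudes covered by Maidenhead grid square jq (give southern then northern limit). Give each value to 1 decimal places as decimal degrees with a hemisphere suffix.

Field J=9, Q=16: +9·20° lon, +16·10° lat → SW at lon 0°, lat 70°.
Cell spans 20° lon × 10° lat.
south 70.0° N, north 80.0° N.

70.0° N, 80.0° N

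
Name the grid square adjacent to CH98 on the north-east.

DH09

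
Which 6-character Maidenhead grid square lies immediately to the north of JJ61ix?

JJ62ia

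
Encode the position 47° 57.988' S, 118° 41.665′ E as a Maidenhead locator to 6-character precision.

Offset from 180°W / 90°S: lon 298.6944°, lat 42.0335°.
Field (20°×10°, letters A–R): lon ⌊298.6944/20⌋ = 14 → O; lat ⌊42.0335/10⌋ = 4 → E.
Square (2°×1°, digits 0–9): lon ⌊18.6944/2⌋ = 9; lat ⌊2.0335/1⌋ = 2.
Subsquare (5′×2.5′, letters a–x): lon ⌊0.6944/0.0833333⌋ = 8 → i; lat ⌊0.0335/0.0416667⌋ = 0 → a.

OE92ia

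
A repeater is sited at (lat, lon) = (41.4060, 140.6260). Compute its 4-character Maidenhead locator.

Shift to the Maidenhead origin (180°W, 90°S): lon 320.63, lat 131.41.
Field: lon ⌊320.63/20⌋ = 16 → Q; lat ⌊131.41/10⌋ = 13 → N.
Square: lon ⌊0.63/2⌋ = 0; lat ⌊1.41/1⌋ = 1.

QN01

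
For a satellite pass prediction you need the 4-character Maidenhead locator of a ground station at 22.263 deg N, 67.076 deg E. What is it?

Offset from 180°W / 90°S: lon 247.08°, lat 112.26°.
Field: 247.08/20 → 12 → M, 112.26/10 → 11 → L; chars ML.
Square: 7.08/2 → 3, 2.26/1 → 2; chars 32.

ML32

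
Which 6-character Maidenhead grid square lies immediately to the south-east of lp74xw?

Longitude subsquare x = 23; +1 → 24, wraps to 0 = a, carry into square.
Longitude square 7; +1 → 8.
Latitude subsquare w = 22; −1 → 21 = v.

LP84av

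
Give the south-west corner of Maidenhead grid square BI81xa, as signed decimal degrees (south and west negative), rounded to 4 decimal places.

-9.0000, -142.0833

Field B=1, I=8: +1·20° lon, +8·10° lat → SW at lon -160°, lat -10°.
Square 8, 1: +8·2° lon, +1·1° lat → SW at lon -144°, lat -9°.
Subsquare x=23, a=0: +23·0.0833333° lon, +0·0.0416667° lat → SW at lon -142.083°, lat -9°.
latitude -9.0000, longitude -142.0833.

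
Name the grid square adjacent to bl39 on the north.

BM30

Latitude square 9; +1 → 10, wraps to 0, carry into field.
Latitude field L = 11; +1 → 12 = M.
The longitude characters are unchanged.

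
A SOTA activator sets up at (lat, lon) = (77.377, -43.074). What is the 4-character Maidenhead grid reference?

GQ87

Add 180° to longitude and 90° to latitude: 136.93, 167.38.
Field: 136.93/20 → 6 → G, 167.38/10 → 16 → Q; chars GQ.
Square: 16.93/2 → 8, 7.38/1 → 7; chars 87.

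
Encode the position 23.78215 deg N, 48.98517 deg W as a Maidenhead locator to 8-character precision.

GL53ms17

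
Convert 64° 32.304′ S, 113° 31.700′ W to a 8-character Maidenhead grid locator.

Shift to the Maidenhead origin (180°W, 90°S): lon 66.47167, lat 25.46160.
Field (20°×10°, letters A–R): 66.47167/20 → 3 → D, 25.46160/10 → 2 → C; chars DC.
Square (2°×1°, digits 0–9): 6.47167/2 → 3, 5.46160/1 → 5; chars 35.
Subsquare (5′×2.5′, letters a–x): 0.47167/0.0833333 → 5 → f, 0.46160/0.0416667 → 11 → l; chars fl.
Extended square (30″×15″, digits 0–9): 0.05500/0.00833333 → 6, 0.00327/0.00416667 → 0; chars 60.

DC35fl60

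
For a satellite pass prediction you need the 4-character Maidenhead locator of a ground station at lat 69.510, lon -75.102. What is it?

FP29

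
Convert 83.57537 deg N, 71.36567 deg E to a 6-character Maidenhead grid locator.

Offset from 180°W / 90°S: lon 251.3657°, lat 173.5754°.
Field: 251.3657/20 → 12 → M, 173.5754/10 → 17 → R; chars MR.
Square: 11.3657/2 → 5, 3.5754/1 → 3; chars 53.
Subsquare: 1.3657/0.0833333 → 16 → q, 0.5754/0.0416667 → 13 → n; chars qn.

MR53qn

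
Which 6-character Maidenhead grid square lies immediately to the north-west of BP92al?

BP82xm

Longitude subsquare a = 0; −1 → -1, wraps to 23 = x, carry into square.
Longitude square 9; −1 → 8.
Latitude subsquare l = 11; +1 → 12 = m.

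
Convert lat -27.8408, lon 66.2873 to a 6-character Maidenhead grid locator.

Offset from 180°W / 90°S: lon 246.2873°, lat 62.1592°.
Field: lon ⌊246.2873/20⌋ = 12 → M; lat ⌊62.1592/10⌋ = 6 → G.
Square: lon ⌊6.2873/2⌋ = 3; lat ⌊2.1592/1⌋ = 2.
Subsquare: lon ⌊0.2873/0.0833333⌋ = 3 → d; lat ⌊0.1592/0.0416667⌋ = 3 → d.

MG32dd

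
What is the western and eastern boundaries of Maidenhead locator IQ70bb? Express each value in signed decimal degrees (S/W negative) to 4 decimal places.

-5.9167, -5.8333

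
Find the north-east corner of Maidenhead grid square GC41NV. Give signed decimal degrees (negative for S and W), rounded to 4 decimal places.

-68.0833, -50.8333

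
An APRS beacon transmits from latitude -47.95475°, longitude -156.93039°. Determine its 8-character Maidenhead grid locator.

BE12mb80

Add 180° to longitude and 90° to latitude: 23.06961, 42.04525.
Field: lon ⌊23.06961/20⌋ = 1 → B; lat ⌊42.04525/10⌋ = 4 → E.
Square: lon ⌊3.06961/2⌋ = 1; lat ⌊2.04525/1⌋ = 2.
Subsquare: lon ⌊1.06961/0.0833333⌋ = 12 → m; lat ⌊0.04525/0.0416667⌋ = 1 → b.
Extended square: lon ⌊0.06961/0.00833333⌋ = 8; lat ⌊0.00358/0.00416667⌋ = 0.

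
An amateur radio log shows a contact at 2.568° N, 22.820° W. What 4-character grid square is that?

Add 180° to longitude and 90° to latitude: 157.18, 92.57.
Field: lon ⌊157.18/20⌋ = 7 → H; lat ⌊92.57/10⌋ = 9 → J.
Square: lon ⌊17.18/2⌋ = 8; lat ⌊2.57/1⌋ = 2.

HJ82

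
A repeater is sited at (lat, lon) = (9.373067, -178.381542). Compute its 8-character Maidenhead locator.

Add 180° to longitude and 90° to latitude: 1.61846, 99.37307.
Field (20°×10°, letters A–R): lon ⌊1.61846/20⌋ = 0 → A; lat ⌊99.37307/10⌋ = 9 → J.
Square (2°×1°, digits 0–9): lon ⌊1.61846/2⌋ = 0; lat ⌊9.37307/1⌋ = 9.
Subsquare (5′×2.5′, letters a–x): lon ⌊1.61846/0.0833333⌋ = 19 → t; lat ⌊0.37307/0.0416667⌋ = 8 → i.
Extended square (30″×15″, digits 0–9): lon ⌊0.03512/0.00833333⌋ = 4; lat ⌊0.03973/0.00416667⌋ = 9.

AJ09ti49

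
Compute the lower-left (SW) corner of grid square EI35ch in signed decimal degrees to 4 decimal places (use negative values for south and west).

-4.7083, -93.8333

Field E=4, I=8: +4·20° lon, +8·10° lat → SW at lon -100°, lat -10°.
Square 3, 5: +3·2° lon, +5·1° lat → SW at lon -94°, lat -5°.
Subsquare c=2, h=7: +2·0.0833333° lon, +7·0.0416667° lat → SW at lon -93.8333°, lat -4.70833°.
latitude -4.7083, longitude -93.8333.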